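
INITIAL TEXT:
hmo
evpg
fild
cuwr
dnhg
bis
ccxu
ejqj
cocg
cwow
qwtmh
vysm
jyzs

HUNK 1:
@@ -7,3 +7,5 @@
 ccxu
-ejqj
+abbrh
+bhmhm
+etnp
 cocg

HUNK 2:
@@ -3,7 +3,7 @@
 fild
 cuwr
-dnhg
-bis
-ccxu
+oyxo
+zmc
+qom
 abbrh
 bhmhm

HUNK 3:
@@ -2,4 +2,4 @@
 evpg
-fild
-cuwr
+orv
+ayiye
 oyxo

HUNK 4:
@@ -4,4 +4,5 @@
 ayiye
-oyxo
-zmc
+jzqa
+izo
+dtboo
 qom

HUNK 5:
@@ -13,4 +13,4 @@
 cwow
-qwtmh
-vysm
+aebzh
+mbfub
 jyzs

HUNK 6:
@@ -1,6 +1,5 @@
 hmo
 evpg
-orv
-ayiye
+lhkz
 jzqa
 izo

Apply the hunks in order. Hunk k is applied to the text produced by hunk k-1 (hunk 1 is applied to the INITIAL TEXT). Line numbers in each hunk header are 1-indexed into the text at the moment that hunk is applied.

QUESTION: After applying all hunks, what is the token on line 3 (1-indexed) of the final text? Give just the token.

Hunk 1: at line 7 remove [ejqj] add [abbrh,bhmhm,etnp] -> 15 lines: hmo evpg fild cuwr dnhg bis ccxu abbrh bhmhm etnp cocg cwow qwtmh vysm jyzs
Hunk 2: at line 3 remove [dnhg,bis,ccxu] add [oyxo,zmc,qom] -> 15 lines: hmo evpg fild cuwr oyxo zmc qom abbrh bhmhm etnp cocg cwow qwtmh vysm jyzs
Hunk 3: at line 2 remove [fild,cuwr] add [orv,ayiye] -> 15 lines: hmo evpg orv ayiye oyxo zmc qom abbrh bhmhm etnp cocg cwow qwtmh vysm jyzs
Hunk 4: at line 4 remove [oyxo,zmc] add [jzqa,izo,dtboo] -> 16 lines: hmo evpg orv ayiye jzqa izo dtboo qom abbrh bhmhm etnp cocg cwow qwtmh vysm jyzs
Hunk 5: at line 13 remove [qwtmh,vysm] add [aebzh,mbfub] -> 16 lines: hmo evpg orv ayiye jzqa izo dtboo qom abbrh bhmhm etnp cocg cwow aebzh mbfub jyzs
Hunk 6: at line 1 remove [orv,ayiye] add [lhkz] -> 15 lines: hmo evpg lhkz jzqa izo dtboo qom abbrh bhmhm etnp cocg cwow aebzh mbfub jyzs
Final line 3: lhkz

Answer: lhkz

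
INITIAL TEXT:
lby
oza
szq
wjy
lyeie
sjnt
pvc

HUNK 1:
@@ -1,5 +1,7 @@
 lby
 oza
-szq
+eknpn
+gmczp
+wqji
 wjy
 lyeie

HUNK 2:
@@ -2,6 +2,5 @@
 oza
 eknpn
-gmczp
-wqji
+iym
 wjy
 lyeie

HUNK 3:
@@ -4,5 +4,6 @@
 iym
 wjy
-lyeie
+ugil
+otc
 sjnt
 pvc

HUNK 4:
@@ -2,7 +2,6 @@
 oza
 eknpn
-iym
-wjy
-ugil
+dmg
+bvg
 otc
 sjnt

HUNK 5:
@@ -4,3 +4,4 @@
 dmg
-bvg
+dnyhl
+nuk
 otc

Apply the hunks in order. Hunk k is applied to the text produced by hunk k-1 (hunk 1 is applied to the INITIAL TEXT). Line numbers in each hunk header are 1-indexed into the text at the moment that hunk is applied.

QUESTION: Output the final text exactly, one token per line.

Answer: lby
oza
eknpn
dmg
dnyhl
nuk
otc
sjnt
pvc

Derivation:
Hunk 1: at line 1 remove [szq] add [eknpn,gmczp,wqji] -> 9 lines: lby oza eknpn gmczp wqji wjy lyeie sjnt pvc
Hunk 2: at line 2 remove [gmczp,wqji] add [iym] -> 8 lines: lby oza eknpn iym wjy lyeie sjnt pvc
Hunk 3: at line 4 remove [lyeie] add [ugil,otc] -> 9 lines: lby oza eknpn iym wjy ugil otc sjnt pvc
Hunk 4: at line 2 remove [iym,wjy,ugil] add [dmg,bvg] -> 8 lines: lby oza eknpn dmg bvg otc sjnt pvc
Hunk 5: at line 4 remove [bvg] add [dnyhl,nuk] -> 9 lines: lby oza eknpn dmg dnyhl nuk otc sjnt pvc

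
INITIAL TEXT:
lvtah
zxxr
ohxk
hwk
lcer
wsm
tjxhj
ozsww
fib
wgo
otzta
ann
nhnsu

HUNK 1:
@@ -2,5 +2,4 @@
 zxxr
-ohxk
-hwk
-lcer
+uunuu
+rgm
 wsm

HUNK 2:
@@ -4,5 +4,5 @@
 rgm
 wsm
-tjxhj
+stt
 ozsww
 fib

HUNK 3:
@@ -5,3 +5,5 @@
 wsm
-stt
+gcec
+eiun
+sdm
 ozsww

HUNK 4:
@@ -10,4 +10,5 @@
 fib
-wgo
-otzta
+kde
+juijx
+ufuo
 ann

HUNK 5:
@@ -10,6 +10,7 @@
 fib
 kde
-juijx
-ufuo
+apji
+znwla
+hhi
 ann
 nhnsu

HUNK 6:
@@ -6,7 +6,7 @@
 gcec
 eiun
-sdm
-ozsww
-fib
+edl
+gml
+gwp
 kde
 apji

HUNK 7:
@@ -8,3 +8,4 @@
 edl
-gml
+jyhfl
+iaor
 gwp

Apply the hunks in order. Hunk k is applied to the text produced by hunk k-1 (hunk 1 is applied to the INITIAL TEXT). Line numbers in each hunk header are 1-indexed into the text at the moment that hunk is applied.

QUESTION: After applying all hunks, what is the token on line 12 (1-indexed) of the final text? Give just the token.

Hunk 1: at line 2 remove [ohxk,hwk,lcer] add [uunuu,rgm] -> 12 lines: lvtah zxxr uunuu rgm wsm tjxhj ozsww fib wgo otzta ann nhnsu
Hunk 2: at line 4 remove [tjxhj] add [stt] -> 12 lines: lvtah zxxr uunuu rgm wsm stt ozsww fib wgo otzta ann nhnsu
Hunk 3: at line 5 remove [stt] add [gcec,eiun,sdm] -> 14 lines: lvtah zxxr uunuu rgm wsm gcec eiun sdm ozsww fib wgo otzta ann nhnsu
Hunk 4: at line 10 remove [wgo,otzta] add [kde,juijx,ufuo] -> 15 lines: lvtah zxxr uunuu rgm wsm gcec eiun sdm ozsww fib kde juijx ufuo ann nhnsu
Hunk 5: at line 10 remove [juijx,ufuo] add [apji,znwla,hhi] -> 16 lines: lvtah zxxr uunuu rgm wsm gcec eiun sdm ozsww fib kde apji znwla hhi ann nhnsu
Hunk 6: at line 6 remove [sdm,ozsww,fib] add [edl,gml,gwp] -> 16 lines: lvtah zxxr uunuu rgm wsm gcec eiun edl gml gwp kde apji znwla hhi ann nhnsu
Hunk 7: at line 8 remove [gml] add [jyhfl,iaor] -> 17 lines: lvtah zxxr uunuu rgm wsm gcec eiun edl jyhfl iaor gwp kde apji znwla hhi ann nhnsu
Final line 12: kde

Answer: kde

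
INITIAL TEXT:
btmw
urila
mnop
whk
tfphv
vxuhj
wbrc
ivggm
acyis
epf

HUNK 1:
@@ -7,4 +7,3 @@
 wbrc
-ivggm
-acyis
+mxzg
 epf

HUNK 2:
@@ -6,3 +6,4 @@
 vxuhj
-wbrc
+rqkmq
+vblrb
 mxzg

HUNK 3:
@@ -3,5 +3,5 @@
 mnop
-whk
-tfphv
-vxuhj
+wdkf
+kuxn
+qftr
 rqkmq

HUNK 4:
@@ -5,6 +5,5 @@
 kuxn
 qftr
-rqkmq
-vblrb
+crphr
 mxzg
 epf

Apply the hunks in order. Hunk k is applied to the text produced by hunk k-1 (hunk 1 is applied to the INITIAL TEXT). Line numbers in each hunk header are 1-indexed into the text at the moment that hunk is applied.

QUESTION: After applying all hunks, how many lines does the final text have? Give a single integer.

Hunk 1: at line 7 remove [ivggm,acyis] add [mxzg] -> 9 lines: btmw urila mnop whk tfphv vxuhj wbrc mxzg epf
Hunk 2: at line 6 remove [wbrc] add [rqkmq,vblrb] -> 10 lines: btmw urila mnop whk tfphv vxuhj rqkmq vblrb mxzg epf
Hunk 3: at line 3 remove [whk,tfphv,vxuhj] add [wdkf,kuxn,qftr] -> 10 lines: btmw urila mnop wdkf kuxn qftr rqkmq vblrb mxzg epf
Hunk 4: at line 5 remove [rqkmq,vblrb] add [crphr] -> 9 lines: btmw urila mnop wdkf kuxn qftr crphr mxzg epf
Final line count: 9

Answer: 9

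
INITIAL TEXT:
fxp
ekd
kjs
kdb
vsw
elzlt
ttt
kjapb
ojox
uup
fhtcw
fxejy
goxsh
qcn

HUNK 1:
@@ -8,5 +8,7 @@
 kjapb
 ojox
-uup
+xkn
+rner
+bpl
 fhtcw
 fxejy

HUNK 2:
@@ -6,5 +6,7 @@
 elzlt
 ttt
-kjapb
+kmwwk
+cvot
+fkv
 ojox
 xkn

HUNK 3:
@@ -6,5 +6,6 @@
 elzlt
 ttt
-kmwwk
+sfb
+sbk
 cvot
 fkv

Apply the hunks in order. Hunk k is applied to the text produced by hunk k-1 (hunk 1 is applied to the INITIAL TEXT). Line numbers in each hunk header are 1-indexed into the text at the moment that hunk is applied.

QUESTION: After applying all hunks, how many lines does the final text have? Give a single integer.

Hunk 1: at line 8 remove [uup] add [xkn,rner,bpl] -> 16 lines: fxp ekd kjs kdb vsw elzlt ttt kjapb ojox xkn rner bpl fhtcw fxejy goxsh qcn
Hunk 2: at line 6 remove [kjapb] add [kmwwk,cvot,fkv] -> 18 lines: fxp ekd kjs kdb vsw elzlt ttt kmwwk cvot fkv ojox xkn rner bpl fhtcw fxejy goxsh qcn
Hunk 3: at line 6 remove [kmwwk] add [sfb,sbk] -> 19 lines: fxp ekd kjs kdb vsw elzlt ttt sfb sbk cvot fkv ojox xkn rner bpl fhtcw fxejy goxsh qcn
Final line count: 19

Answer: 19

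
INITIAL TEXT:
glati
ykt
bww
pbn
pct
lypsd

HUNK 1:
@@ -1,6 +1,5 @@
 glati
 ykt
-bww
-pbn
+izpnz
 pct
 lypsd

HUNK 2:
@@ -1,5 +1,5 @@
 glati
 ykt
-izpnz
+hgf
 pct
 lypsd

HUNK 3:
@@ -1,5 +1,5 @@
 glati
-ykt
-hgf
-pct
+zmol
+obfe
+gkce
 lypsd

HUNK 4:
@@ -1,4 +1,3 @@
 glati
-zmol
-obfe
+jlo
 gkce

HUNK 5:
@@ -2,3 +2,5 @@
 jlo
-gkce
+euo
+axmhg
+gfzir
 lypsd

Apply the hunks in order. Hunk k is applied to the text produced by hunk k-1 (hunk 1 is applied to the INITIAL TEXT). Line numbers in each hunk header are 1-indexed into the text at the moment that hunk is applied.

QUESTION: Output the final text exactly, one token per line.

Answer: glati
jlo
euo
axmhg
gfzir
lypsd

Derivation:
Hunk 1: at line 1 remove [bww,pbn] add [izpnz] -> 5 lines: glati ykt izpnz pct lypsd
Hunk 2: at line 1 remove [izpnz] add [hgf] -> 5 lines: glati ykt hgf pct lypsd
Hunk 3: at line 1 remove [ykt,hgf,pct] add [zmol,obfe,gkce] -> 5 lines: glati zmol obfe gkce lypsd
Hunk 4: at line 1 remove [zmol,obfe] add [jlo] -> 4 lines: glati jlo gkce lypsd
Hunk 5: at line 2 remove [gkce] add [euo,axmhg,gfzir] -> 6 lines: glati jlo euo axmhg gfzir lypsd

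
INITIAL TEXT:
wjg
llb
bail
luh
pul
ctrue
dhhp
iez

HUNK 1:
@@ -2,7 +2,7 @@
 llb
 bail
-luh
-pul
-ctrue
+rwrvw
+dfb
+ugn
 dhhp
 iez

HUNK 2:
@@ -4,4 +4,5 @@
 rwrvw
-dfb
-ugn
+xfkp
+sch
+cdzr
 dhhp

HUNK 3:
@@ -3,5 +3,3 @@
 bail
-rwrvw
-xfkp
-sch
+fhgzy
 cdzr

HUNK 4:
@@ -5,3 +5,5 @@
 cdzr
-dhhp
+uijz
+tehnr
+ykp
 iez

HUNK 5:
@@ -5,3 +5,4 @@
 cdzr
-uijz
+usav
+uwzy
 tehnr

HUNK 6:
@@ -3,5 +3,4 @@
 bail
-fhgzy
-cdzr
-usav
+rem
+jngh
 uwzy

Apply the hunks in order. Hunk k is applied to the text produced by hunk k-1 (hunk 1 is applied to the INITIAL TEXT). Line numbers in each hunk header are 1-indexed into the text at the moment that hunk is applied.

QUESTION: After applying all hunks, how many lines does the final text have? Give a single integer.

Hunk 1: at line 2 remove [luh,pul,ctrue] add [rwrvw,dfb,ugn] -> 8 lines: wjg llb bail rwrvw dfb ugn dhhp iez
Hunk 2: at line 4 remove [dfb,ugn] add [xfkp,sch,cdzr] -> 9 lines: wjg llb bail rwrvw xfkp sch cdzr dhhp iez
Hunk 3: at line 3 remove [rwrvw,xfkp,sch] add [fhgzy] -> 7 lines: wjg llb bail fhgzy cdzr dhhp iez
Hunk 4: at line 5 remove [dhhp] add [uijz,tehnr,ykp] -> 9 lines: wjg llb bail fhgzy cdzr uijz tehnr ykp iez
Hunk 5: at line 5 remove [uijz] add [usav,uwzy] -> 10 lines: wjg llb bail fhgzy cdzr usav uwzy tehnr ykp iez
Hunk 6: at line 3 remove [fhgzy,cdzr,usav] add [rem,jngh] -> 9 lines: wjg llb bail rem jngh uwzy tehnr ykp iez
Final line count: 9

Answer: 9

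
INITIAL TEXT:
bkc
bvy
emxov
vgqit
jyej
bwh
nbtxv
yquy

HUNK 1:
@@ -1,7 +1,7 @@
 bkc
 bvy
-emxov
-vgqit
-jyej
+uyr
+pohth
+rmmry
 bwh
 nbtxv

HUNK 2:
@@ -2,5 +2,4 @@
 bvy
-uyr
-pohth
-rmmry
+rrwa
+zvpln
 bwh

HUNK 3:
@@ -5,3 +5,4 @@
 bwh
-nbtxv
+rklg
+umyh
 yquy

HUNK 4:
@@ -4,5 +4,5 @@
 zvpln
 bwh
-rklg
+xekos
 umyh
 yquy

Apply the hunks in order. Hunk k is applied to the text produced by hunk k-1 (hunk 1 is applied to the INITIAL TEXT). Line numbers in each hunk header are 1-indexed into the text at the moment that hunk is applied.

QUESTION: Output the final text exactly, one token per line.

Answer: bkc
bvy
rrwa
zvpln
bwh
xekos
umyh
yquy

Derivation:
Hunk 1: at line 1 remove [emxov,vgqit,jyej] add [uyr,pohth,rmmry] -> 8 lines: bkc bvy uyr pohth rmmry bwh nbtxv yquy
Hunk 2: at line 2 remove [uyr,pohth,rmmry] add [rrwa,zvpln] -> 7 lines: bkc bvy rrwa zvpln bwh nbtxv yquy
Hunk 3: at line 5 remove [nbtxv] add [rklg,umyh] -> 8 lines: bkc bvy rrwa zvpln bwh rklg umyh yquy
Hunk 4: at line 4 remove [rklg] add [xekos] -> 8 lines: bkc bvy rrwa zvpln bwh xekos umyh yquy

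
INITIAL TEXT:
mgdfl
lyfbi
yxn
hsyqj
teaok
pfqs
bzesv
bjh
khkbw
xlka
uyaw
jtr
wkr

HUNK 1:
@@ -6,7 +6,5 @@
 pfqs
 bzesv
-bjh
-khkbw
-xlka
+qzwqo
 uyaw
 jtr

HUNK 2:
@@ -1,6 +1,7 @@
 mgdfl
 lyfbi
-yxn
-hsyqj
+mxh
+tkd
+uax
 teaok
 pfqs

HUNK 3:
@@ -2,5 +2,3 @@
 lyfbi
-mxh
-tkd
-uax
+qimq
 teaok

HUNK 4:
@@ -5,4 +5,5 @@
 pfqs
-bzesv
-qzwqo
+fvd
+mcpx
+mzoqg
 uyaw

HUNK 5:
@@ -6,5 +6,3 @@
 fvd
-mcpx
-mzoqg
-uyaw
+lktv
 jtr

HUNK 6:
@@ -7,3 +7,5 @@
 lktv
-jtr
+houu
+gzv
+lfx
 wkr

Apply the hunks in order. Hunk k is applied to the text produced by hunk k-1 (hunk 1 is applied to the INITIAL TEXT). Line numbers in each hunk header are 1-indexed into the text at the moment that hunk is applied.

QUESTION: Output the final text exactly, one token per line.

Answer: mgdfl
lyfbi
qimq
teaok
pfqs
fvd
lktv
houu
gzv
lfx
wkr

Derivation:
Hunk 1: at line 6 remove [bjh,khkbw,xlka] add [qzwqo] -> 11 lines: mgdfl lyfbi yxn hsyqj teaok pfqs bzesv qzwqo uyaw jtr wkr
Hunk 2: at line 1 remove [yxn,hsyqj] add [mxh,tkd,uax] -> 12 lines: mgdfl lyfbi mxh tkd uax teaok pfqs bzesv qzwqo uyaw jtr wkr
Hunk 3: at line 2 remove [mxh,tkd,uax] add [qimq] -> 10 lines: mgdfl lyfbi qimq teaok pfqs bzesv qzwqo uyaw jtr wkr
Hunk 4: at line 5 remove [bzesv,qzwqo] add [fvd,mcpx,mzoqg] -> 11 lines: mgdfl lyfbi qimq teaok pfqs fvd mcpx mzoqg uyaw jtr wkr
Hunk 5: at line 6 remove [mcpx,mzoqg,uyaw] add [lktv] -> 9 lines: mgdfl lyfbi qimq teaok pfqs fvd lktv jtr wkr
Hunk 6: at line 7 remove [jtr] add [houu,gzv,lfx] -> 11 lines: mgdfl lyfbi qimq teaok pfqs fvd lktv houu gzv lfx wkr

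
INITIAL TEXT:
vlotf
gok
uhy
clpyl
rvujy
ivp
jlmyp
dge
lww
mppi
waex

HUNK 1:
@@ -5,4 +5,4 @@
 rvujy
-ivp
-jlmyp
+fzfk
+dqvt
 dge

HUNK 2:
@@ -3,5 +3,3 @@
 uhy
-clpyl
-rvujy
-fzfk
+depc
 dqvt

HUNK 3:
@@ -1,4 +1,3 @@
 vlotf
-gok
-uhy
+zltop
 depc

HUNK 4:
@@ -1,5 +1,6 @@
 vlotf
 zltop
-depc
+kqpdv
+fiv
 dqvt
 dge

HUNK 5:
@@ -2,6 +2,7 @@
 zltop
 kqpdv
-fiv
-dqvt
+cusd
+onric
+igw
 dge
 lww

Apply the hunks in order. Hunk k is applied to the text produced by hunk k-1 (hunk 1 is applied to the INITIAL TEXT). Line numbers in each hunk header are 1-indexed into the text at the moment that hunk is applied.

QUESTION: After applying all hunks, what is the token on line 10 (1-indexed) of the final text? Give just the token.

Answer: waex

Derivation:
Hunk 1: at line 5 remove [ivp,jlmyp] add [fzfk,dqvt] -> 11 lines: vlotf gok uhy clpyl rvujy fzfk dqvt dge lww mppi waex
Hunk 2: at line 3 remove [clpyl,rvujy,fzfk] add [depc] -> 9 lines: vlotf gok uhy depc dqvt dge lww mppi waex
Hunk 3: at line 1 remove [gok,uhy] add [zltop] -> 8 lines: vlotf zltop depc dqvt dge lww mppi waex
Hunk 4: at line 1 remove [depc] add [kqpdv,fiv] -> 9 lines: vlotf zltop kqpdv fiv dqvt dge lww mppi waex
Hunk 5: at line 2 remove [fiv,dqvt] add [cusd,onric,igw] -> 10 lines: vlotf zltop kqpdv cusd onric igw dge lww mppi waex
Final line 10: waex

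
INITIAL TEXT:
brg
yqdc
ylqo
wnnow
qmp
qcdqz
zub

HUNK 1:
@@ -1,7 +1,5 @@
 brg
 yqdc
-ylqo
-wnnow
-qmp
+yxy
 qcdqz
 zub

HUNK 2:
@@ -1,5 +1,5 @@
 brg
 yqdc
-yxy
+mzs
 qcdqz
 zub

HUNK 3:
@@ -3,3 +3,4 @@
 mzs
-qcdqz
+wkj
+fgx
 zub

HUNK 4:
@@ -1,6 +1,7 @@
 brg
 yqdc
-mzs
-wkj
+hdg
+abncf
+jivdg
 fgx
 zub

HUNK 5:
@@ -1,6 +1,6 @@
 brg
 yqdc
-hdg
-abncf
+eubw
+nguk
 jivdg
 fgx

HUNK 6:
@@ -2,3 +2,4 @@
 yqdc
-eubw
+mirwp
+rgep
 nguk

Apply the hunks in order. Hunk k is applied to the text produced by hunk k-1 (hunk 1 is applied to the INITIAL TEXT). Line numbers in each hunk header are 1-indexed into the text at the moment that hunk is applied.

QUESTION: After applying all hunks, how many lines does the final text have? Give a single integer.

Hunk 1: at line 1 remove [ylqo,wnnow,qmp] add [yxy] -> 5 lines: brg yqdc yxy qcdqz zub
Hunk 2: at line 1 remove [yxy] add [mzs] -> 5 lines: brg yqdc mzs qcdqz zub
Hunk 3: at line 3 remove [qcdqz] add [wkj,fgx] -> 6 lines: brg yqdc mzs wkj fgx zub
Hunk 4: at line 1 remove [mzs,wkj] add [hdg,abncf,jivdg] -> 7 lines: brg yqdc hdg abncf jivdg fgx zub
Hunk 5: at line 1 remove [hdg,abncf] add [eubw,nguk] -> 7 lines: brg yqdc eubw nguk jivdg fgx zub
Hunk 6: at line 2 remove [eubw] add [mirwp,rgep] -> 8 lines: brg yqdc mirwp rgep nguk jivdg fgx zub
Final line count: 8

Answer: 8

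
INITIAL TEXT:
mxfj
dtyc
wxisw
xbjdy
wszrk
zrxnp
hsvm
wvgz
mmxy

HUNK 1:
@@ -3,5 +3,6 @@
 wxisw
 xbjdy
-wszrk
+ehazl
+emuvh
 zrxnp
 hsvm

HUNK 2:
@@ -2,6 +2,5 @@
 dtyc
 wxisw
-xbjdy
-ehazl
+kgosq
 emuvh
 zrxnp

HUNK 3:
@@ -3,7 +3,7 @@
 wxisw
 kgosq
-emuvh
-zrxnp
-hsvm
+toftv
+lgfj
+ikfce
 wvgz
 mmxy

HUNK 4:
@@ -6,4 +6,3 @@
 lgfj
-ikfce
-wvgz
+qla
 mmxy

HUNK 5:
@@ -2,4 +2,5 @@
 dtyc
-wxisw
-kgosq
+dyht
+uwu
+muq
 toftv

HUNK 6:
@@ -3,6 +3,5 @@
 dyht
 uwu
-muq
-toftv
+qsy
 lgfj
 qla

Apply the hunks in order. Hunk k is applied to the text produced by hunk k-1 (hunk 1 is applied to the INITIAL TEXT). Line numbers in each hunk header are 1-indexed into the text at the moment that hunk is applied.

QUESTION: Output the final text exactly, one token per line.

Hunk 1: at line 3 remove [wszrk] add [ehazl,emuvh] -> 10 lines: mxfj dtyc wxisw xbjdy ehazl emuvh zrxnp hsvm wvgz mmxy
Hunk 2: at line 2 remove [xbjdy,ehazl] add [kgosq] -> 9 lines: mxfj dtyc wxisw kgosq emuvh zrxnp hsvm wvgz mmxy
Hunk 3: at line 3 remove [emuvh,zrxnp,hsvm] add [toftv,lgfj,ikfce] -> 9 lines: mxfj dtyc wxisw kgosq toftv lgfj ikfce wvgz mmxy
Hunk 4: at line 6 remove [ikfce,wvgz] add [qla] -> 8 lines: mxfj dtyc wxisw kgosq toftv lgfj qla mmxy
Hunk 5: at line 2 remove [wxisw,kgosq] add [dyht,uwu,muq] -> 9 lines: mxfj dtyc dyht uwu muq toftv lgfj qla mmxy
Hunk 6: at line 3 remove [muq,toftv] add [qsy] -> 8 lines: mxfj dtyc dyht uwu qsy lgfj qla mmxy

Answer: mxfj
dtyc
dyht
uwu
qsy
lgfj
qla
mmxy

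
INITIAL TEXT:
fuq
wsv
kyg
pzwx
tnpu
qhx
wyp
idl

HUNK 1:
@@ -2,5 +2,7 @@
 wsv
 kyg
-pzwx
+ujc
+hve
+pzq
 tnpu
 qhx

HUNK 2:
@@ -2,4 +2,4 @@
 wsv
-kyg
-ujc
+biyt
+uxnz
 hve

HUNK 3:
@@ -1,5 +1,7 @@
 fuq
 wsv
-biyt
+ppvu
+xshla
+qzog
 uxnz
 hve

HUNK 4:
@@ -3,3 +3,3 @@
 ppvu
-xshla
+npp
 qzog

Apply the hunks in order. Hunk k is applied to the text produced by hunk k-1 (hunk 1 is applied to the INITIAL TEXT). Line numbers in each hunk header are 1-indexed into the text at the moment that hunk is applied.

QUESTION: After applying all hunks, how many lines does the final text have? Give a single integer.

Answer: 12

Derivation:
Hunk 1: at line 2 remove [pzwx] add [ujc,hve,pzq] -> 10 lines: fuq wsv kyg ujc hve pzq tnpu qhx wyp idl
Hunk 2: at line 2 remove [kyg,ujc] add [biyt,uxnz] -> 10 lines: fuq wsv biyt uxnz hve pzq tnpu qhx wyp idl
Hunk 3: at line 1 remove [biyt] add [ppvu,xshla,qzog] -> 12 lines: fuq wsv ppvu xshla qzog uxnz hve pzq tnpu qhx wyp idl
Hunk 4: at line 3 remove [xshla] add [npp] -> 12 lines: fuq wsv ppvu npp qzog uxnz hve pzq tnpu qhx wyp idl
Final line count: 12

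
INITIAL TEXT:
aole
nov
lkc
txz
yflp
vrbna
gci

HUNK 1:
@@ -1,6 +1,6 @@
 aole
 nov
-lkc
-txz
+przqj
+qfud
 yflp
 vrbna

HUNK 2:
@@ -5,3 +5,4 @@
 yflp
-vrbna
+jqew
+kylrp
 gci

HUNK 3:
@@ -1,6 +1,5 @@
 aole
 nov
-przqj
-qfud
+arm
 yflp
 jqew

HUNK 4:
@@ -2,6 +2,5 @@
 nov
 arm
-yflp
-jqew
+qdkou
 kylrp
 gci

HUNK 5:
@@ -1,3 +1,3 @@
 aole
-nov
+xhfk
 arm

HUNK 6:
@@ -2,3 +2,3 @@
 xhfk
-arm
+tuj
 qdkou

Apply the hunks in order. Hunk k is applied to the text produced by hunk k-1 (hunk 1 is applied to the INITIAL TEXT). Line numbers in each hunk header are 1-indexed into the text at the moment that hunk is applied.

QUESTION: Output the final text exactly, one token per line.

Answer: aole
xhfk
tuj
qdkou
kylrp
gci

Derivation:
Hunk 1: at line 1 remove [lkc,txz] add [przqj,qfud] -> 7 lines: aole nov przqj qfud yflp vrbna gci
Hunk 2: at line 5 remove [vrbna] add [jqew,kylrp] -> 8 lines: aole nov przqj qfud yflp jqew kylrp gci
Hunk 3: at line 1 remove [przqj,qfud] add [arm] -> 7 lines: aole nov arm yflp jqew kylrp gci
Hunk 4: at line 2 remove [yflp,jqew] add [qdkou] -> 6 lines: aole nov arm qdkou kylrp gci
Hunk 5: at line 1 remove [nov] add [xhfk] -> 6 lines: aole xhfk arm qdkou kylrp gci
Hunk 6: at line 2 remove [arm] add [tuj] -> 6 lines: aole xhfk tuj qdkou kylrp gci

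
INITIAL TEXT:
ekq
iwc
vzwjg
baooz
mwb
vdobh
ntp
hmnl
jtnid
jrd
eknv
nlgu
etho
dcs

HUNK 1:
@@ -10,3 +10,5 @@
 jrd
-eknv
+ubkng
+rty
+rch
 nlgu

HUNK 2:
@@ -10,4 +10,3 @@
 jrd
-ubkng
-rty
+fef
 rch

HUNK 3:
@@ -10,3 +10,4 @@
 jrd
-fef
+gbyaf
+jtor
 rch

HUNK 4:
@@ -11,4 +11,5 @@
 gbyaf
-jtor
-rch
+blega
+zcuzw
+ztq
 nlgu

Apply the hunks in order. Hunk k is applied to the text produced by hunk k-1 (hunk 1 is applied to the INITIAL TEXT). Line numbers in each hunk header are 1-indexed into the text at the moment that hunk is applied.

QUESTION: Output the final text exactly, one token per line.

Hunk 1: at line 10 remove [eknv] add [ubkng,rty,rch] -> 16 lines: ekq iwc vzwjg baooz mwb vdobh ntp hmnl jtnid jrd ubkng rty rch nlgu etho dcs
Hunk 2: at line 10 remove [ubkng,rty] add [fef] -> 15 lines: ekq iwc vzwjg baooz mwb vdobh ntp hmnl jtnid jrd fef rch nlgu etho dcs
Hunk 3: at line 10 remove [fef] add [gbyaf,jtor] -> 16 lines: ekq iwc vzwjg baooz mwb vdobh ntp hmnl jtnid jrd gbyaf jtor rch nlgu etho dcs
Hunk 4: at line 11 remove [jtor,rch] add [blega,zcuzw,ztq] -> 17 lines: ekq iwc vzwjg baooz mwb vdobh ntp hmnl jtnid jrd gbyaf blega zcuzw ztq nlgu etho dcs

Answer: ekq
iwc
vzwjg
baooz
mwb
vdobh
ntp
hmnl
jtnid
jrd
gbyaf
blega
zcuzw
ztq
nlgu
etho
dcs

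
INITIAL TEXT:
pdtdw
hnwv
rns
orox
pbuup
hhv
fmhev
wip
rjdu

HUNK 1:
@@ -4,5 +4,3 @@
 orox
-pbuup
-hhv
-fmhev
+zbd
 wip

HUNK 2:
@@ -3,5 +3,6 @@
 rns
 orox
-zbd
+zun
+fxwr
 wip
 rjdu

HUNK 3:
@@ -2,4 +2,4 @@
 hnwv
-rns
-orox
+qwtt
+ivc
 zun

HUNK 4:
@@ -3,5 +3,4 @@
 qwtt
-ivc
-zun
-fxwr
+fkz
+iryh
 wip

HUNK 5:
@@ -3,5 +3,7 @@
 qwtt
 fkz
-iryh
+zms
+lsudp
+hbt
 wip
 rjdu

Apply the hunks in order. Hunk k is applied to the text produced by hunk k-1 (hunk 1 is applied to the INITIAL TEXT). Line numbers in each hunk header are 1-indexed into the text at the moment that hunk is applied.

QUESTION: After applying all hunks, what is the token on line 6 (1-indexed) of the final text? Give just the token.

Hunk 1: at line 4 remove [pbuup,hhv,fmhev] add [zbd] -> 7 lines: pdtdw hnwv rns orox zbd wip rjdu
Hunk 2: at line 3 remove [zbd] add [zun,fxwr] -> 8 lines: pdtdw hnwv rns orox zun fxwr wip rjdu
Hunk 3: at line 2 remove [rns,orox] add [qwtt,ivc] -> 8 lines: pdtdw hnwv qwtt ivc zun fxwr wip rjdu
Hunk 4: at line 3 remove [ivc,zun,fxwr] add [fkz,iryh] -> 7 lines: pdtdw hnwv qwtt fkz iryh wip rjdu
Hunk 5: at line 3 remove [iryh] add [zms,lsudp,hbt] -> 9 lines: pdtdw hnwv qwtt fkz zms lsudp hbt wip rjdu
Final line 6: lsudp

Answer: lsudp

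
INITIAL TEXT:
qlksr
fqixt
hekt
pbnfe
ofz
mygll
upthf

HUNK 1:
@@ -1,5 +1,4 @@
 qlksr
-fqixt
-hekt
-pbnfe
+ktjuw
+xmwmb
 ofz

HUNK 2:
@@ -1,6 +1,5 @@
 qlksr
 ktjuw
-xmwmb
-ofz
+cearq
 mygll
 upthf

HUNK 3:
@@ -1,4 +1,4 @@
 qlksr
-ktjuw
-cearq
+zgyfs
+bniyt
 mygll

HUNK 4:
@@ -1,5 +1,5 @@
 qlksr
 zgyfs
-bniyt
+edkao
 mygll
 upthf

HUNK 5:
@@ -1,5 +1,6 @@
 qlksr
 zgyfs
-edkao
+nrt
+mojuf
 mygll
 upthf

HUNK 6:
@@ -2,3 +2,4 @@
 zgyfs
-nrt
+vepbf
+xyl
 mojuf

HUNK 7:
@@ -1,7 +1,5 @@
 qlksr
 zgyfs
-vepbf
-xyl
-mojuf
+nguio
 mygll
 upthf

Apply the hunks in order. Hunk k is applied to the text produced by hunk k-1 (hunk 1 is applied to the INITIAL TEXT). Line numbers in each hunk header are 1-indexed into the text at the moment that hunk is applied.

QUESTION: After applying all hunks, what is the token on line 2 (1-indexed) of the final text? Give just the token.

Hunk 1: at line 1 remove [fqixt,hekt,pbnfe] add [ktjuw,xmwmb] -> 6 lines: qlksr ktjuw xmwmb ofz mygll upthf
Hunk 2: at line 1 remove [xmwmb,ofz] add [cearq] -> 5 lines: qlksr ktjuw cearq mygll upthf
Hunk 3: at line 1 remove [ktjuw,cearq] add [zgyfs,bniyt] -> 5 lines: qlksr zgyfs bniyt mygll upthf
Hunk 4: at line 1 remove [bniyt] add [edkao] -> 5 lines: qlksr zgyfs edkao mygll upthf
Hunk 5: at line 1 remove [edkao] add [nrt,mojuf] -> 6 lines: qlksr zgyfs nrt mojuf mygll upthf
Hunk 6: at line 2 remove [nrt] add [vepbf,xyl] -> 7 lines: qlksr zgyfs vepbf xyl mojuf mygll upthf
Hunk 7: at line 1 remove [vepbf,xyl,mojuf] add [nguio] -> 5 lines: qlksr zgyfs nguio mygll upthf
Final line 2: zgyfs

Answer: zgyfs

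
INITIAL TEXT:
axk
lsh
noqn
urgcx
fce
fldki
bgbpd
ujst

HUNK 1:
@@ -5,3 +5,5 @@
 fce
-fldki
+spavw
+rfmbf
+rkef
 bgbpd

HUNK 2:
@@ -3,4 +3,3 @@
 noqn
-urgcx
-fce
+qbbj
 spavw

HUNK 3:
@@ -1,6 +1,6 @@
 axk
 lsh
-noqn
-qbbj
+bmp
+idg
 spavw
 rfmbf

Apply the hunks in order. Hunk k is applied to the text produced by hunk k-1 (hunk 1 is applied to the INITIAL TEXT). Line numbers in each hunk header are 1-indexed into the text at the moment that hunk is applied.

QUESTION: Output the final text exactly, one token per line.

Hunk 1: at line 5 remove [fldki] add [spavw,rfmbf,rkef] -> 10 lines: axk lsh noqn urgcx fce spavw rfmbf rkef bgbpd ujst
Hunk 2: at line 3 remove [urgcx,fce] add [qbbj] -> 9 lines: axk lsh noqn qbbj spavw rfmbf rkef bgbpd ujst
Hunk 3: at line 1 remove [noqn,qbbj] add [bmp,idg] -> 9 lines: axk lsh bmp idg spavw rfmbf rkef bgbpd ujst

Answer: axk
lsh
bmp
idg
spavw
rfmbf
rkef
bgbpd
ujst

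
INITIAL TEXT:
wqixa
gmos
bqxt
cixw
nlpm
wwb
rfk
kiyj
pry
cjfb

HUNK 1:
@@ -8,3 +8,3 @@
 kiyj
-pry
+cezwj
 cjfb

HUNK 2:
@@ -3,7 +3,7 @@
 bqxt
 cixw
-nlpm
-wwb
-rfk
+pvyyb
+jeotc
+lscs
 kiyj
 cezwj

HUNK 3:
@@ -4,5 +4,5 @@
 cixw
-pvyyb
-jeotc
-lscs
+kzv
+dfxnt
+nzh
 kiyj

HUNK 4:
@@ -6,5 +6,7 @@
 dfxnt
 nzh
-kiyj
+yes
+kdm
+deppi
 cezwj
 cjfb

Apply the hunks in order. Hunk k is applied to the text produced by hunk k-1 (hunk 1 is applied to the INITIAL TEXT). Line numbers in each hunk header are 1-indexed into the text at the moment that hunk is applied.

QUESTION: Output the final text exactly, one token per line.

Answer: wqixa
gmos
bqxt
cixw
kzv
dfxnt
nzh
yes
kdm
deppi
cezwj
cjfb

Derivation:
Hunk 1: at line 8 remove [pry] add [cezwj] -> 10 lines: wqixa gmos bqxt cixw nlpm wwb rfk kiyj cezwj cjfb
Hunk 2: at line 3 remove [nlpm,wwb,rfk] add [pvyyb,jeotc,lscs] -> 10 lines: wqixa gmos bqxt cixw pvyyb jeotc lscs kiyj cezwj cjfb
Hunk 3: at line 4 remove [pvyyb,jeotc,lscs] add [kzv,dfxnt,nzh] -> 10 lines: wqixa gmos bqxt cixw kzv dfxnt nzh kiyj cezwj cjfb
Hunk 4: at line 6 remove [kiyj] add [yes,kdm,deppi] -> 12 lines: wqixa gmos bqxt cixw kzv dfxnt nzh yes kdm deppi cezwj cjfb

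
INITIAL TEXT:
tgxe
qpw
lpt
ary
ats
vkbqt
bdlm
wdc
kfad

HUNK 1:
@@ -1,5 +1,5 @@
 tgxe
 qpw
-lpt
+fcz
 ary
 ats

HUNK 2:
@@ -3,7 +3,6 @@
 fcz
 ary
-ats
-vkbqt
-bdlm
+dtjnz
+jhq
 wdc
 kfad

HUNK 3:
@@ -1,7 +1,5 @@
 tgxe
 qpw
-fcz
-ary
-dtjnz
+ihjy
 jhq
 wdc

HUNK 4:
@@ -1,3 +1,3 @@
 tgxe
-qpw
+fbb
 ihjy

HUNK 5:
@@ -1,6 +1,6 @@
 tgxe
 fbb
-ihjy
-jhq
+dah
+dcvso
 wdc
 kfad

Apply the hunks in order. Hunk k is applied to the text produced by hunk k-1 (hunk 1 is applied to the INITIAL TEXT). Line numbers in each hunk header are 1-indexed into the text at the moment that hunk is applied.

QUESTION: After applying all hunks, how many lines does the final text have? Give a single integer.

Answer: 6

Derivation:
Hunk 1: at line 1 remove [lpt] add [fcz] -> 9 lines: tgxe qpw fcz ary ats vkbqt bdlm wdc kfad
Hunk 2: at line 3 remove [ats,vkbqt,bdlm] add [dtjnz,jhq] -> 8 lines: tgxe qpw fcz ary dtjnz jhq wdc kfad
Hunk 3: at line 1 remove [fcz,ary,dtjnz] add [ihjy] -> 6 lines: tgxe qpw ihjy jhq wdc kfad
Hunk 4: at line 1 remove [qpw] add [fbb] -> 6 lines: tgxe fbb ihjy jhq wdc kfad
Hunk 5: at line 1 remove [ihjy,jhq] add [dah,dcvso] -> 6 lines: tgxe fbb dah dcvso wdc kfad
Final line count: 6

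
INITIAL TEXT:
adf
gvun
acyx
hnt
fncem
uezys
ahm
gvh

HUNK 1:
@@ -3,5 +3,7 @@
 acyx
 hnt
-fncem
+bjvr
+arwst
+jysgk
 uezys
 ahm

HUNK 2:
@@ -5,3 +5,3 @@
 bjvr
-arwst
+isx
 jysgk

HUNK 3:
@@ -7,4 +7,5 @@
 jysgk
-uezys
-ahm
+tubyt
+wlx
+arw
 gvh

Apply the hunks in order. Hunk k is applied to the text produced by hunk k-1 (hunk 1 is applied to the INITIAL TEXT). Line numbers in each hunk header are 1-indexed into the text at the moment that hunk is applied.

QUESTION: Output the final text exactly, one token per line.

Hunk 1: at line 3 remove [fncem] add [bjvr,arwst,jysgk] -> 10 lines: adf gvun acyx hnt bjvr arwst jysgk uezys ahm gvh
Hunk 2: at line 5 remove [arwst] add [isx] -> 10 lines: adf gvun acyx hnt bjvr isx jysgk uezys ahm gvh
Hunk 3: at line 7 remove [uezys,ahm] add [tubyt,wlx,arw] -> 11 lines: adf gvun acyx hnt bjvr isx jysgk tubyt wlx arw gvh

Answer: adf
gvun
acyx
hnt
bjvr
isx
jysgk
tubyt
wlx
arw
gvh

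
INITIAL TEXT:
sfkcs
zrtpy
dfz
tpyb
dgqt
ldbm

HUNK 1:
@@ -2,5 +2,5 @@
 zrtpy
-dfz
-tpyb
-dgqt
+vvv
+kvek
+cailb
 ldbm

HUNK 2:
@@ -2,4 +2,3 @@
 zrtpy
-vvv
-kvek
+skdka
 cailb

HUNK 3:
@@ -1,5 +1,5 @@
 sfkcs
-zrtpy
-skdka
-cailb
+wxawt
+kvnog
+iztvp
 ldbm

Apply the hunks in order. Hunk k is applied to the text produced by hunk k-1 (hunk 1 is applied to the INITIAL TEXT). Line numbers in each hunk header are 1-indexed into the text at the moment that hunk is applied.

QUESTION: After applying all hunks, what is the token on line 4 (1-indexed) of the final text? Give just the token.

Answer: iztvp

Derivation:
Hunk 1: at line 2 remove [dfz,tpyb,dgqt] add [vvv,kvek,cailb] -> 6 lines: sfkcs zrtpy vvv kvek cailb ldbm
Hunk 2: at line 2 remove [vvv,kvek] add [skdka] -> 5 lines: sfkcs zrtpy skdka cailb ldbm
Hunk 3: at line 1 remove [zrtpy,skdka,cailb] add [wxawt,kvnog,iztvp] -> 5 lines: sfkcs wxawt kvnog iztvp ldbm
Final line 4: iztvp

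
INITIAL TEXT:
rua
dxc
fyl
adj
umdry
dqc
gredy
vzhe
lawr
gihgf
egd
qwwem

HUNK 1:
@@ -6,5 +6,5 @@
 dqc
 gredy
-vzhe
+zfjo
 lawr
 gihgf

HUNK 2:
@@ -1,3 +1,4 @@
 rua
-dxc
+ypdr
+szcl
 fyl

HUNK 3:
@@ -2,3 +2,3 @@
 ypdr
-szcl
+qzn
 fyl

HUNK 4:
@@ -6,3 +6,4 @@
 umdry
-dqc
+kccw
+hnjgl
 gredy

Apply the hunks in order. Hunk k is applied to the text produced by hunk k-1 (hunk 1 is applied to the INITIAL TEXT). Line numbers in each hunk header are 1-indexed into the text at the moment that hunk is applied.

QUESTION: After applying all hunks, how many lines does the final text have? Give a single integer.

Answer: 14

Derivation:
Hunk 1: at line 6 remove [vzhe] add [zfjo] -> 12 lines: rua dxc fyl adj umdry dqc gredy zfjo lawr gihgf egd qwwem
Hunk 2: at line 1 remove [dxc] add [ypdr,szcl] -> 13 lines: rua ypdr szcl fyl adj umdry dqc gredy zfjo lawr gihgf egd qwwem
Hunk 3: at line 2 remove [szcl] add [qzn] -> 13 lines: rua ypdr qzn fyl adj umdry dqc gredy zfjo lawr gihgf egd qwwem
Hunk 4: at line 6 remove [dqc] add [kccw,hnjgl] -> 14 lines: rua ypdr qzn fyl adj umdry kccw hnjgl gredy zfjo lawr gihgf egd qwwem
Final line count: 14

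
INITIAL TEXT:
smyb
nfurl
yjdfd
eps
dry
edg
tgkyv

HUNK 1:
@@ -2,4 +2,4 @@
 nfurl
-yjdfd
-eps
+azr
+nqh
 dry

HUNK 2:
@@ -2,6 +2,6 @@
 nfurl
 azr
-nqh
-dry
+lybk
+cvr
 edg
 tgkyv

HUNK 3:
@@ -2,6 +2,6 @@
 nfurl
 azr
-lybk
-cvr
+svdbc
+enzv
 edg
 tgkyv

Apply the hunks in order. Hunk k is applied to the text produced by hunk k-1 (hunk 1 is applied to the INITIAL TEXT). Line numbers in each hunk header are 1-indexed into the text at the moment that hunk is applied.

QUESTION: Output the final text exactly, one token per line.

Answer: smyb
nfurl
azr
svdbc
enzv
edg
tgkyv

Derivation:
Hunk 1: at line 2 remove [yjdfd,eps] add [azr,nqh] -> 7 lines: smyb nfurl azr nqh dry edg tgkyv
Hunk 2: at line 2 remove [nqh,dry] add [lybk,cvr] -> 7 lines: smyb nfurl azr lybk cvr edg tgkyv
Hunk 3: at line 2 remove [lybk,cvr] add [svdbc,enzv] -> 7 lines: smyb nfurl azr svdbc enzv edg tgkyv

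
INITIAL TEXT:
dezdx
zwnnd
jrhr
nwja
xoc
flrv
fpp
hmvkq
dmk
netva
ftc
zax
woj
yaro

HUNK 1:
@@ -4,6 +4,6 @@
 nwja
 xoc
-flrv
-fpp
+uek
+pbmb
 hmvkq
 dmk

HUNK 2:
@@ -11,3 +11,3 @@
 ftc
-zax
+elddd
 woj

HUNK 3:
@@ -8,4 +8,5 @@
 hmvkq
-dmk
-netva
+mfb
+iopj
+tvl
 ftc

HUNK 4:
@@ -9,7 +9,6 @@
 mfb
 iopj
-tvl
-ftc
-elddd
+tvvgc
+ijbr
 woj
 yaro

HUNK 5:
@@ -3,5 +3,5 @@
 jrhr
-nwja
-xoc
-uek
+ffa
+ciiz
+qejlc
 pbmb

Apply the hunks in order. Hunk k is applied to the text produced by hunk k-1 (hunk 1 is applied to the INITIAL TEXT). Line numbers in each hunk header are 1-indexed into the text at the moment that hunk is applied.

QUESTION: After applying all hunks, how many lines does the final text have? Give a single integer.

Answer: 14

Derivation:
Hunk 1: at line 4 remove [flrv,fpp] add [uek,pbmb] -> 14 lines: dezdx zwnnd jrhr nwja xoc uek pbmb hmvkq dmk netva ftc zax woj yaro
Hunk 2: at line 11 remove [zax] add [elddd] -> 14 lines: dezdx zwnnd jrhr nwja xoc uek pbmb hmvkq dmk netva ftc elddd woj yaro
Hunk 3: at line 8 remove [dmk,netva] add [mfb,iopj,tvl] -> 15 lines: dezdx zwnnd jrhr nwja xoc uek pbmb hmvkq mfb iopj tvl ftc elddd woj yaro
Hunk 4: at line 9 remove [tvl,ftc,elddd] add [tvvgc,ijbr] -> 14 lines: dezdx zwnnd jrhr nwja xoc uek pbmb hmvkq mfb iopj tvvgc ijbr woj yaro
Hunk 5: at line 3 remove [nwja,xoc,uek] add [ffa,ciiz,qejlc] -> 14 lines: dezdx zwnnd jrhr ffa ciiz qejlc pbmb hmvkq mfb iopj tvvgc ijbr woj yaro
Final line count: 14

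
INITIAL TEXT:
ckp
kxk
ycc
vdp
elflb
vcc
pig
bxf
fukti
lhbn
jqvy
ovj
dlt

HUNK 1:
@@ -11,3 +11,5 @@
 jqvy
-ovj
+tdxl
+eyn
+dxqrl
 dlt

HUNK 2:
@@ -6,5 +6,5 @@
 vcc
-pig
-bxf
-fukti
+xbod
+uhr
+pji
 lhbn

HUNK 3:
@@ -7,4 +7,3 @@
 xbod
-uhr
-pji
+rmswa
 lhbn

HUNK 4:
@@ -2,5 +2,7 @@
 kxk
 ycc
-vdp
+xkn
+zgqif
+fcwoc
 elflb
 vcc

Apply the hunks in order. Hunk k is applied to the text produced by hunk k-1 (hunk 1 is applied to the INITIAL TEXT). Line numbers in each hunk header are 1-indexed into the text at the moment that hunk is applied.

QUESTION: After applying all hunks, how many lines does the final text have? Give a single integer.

Hunk 1: at line 11 remove [ovj] add [tdxl,eyn,dxqrl] -> 15 lines: ckp kxk ycc vdp elflb vcc pig bxf fukti lhbn jqvy tdxl eyn dxqrl dlt
Hunk 2: at line 6 remove [pig,bxf,fukti] add [xbod,uhr,pji] -> 15 lines: ckp kxk ycc vdp elflb vcc xbod uhr pji lhbn jqvy tdxl eyn dxqrl dlt
Hunk 3: at line 7 remove [uhr,pji] add [rmswa] -> 14 lines: ckp kxk ycc vdp elflb vcc xbod rmswa lhbn jqvy tdxl eyn dxqrl dlt
Hunk 4: at line 2 remove [vdp] add [xkn,zgqif,fcwoc] -> 16 lines: ckp kxk ycc xkn zgqif fcwoc elflb vcc xbod rmswa lhbn jqvy tdxl eyn dxqrl dlt
Final line count: 16

Answer: 16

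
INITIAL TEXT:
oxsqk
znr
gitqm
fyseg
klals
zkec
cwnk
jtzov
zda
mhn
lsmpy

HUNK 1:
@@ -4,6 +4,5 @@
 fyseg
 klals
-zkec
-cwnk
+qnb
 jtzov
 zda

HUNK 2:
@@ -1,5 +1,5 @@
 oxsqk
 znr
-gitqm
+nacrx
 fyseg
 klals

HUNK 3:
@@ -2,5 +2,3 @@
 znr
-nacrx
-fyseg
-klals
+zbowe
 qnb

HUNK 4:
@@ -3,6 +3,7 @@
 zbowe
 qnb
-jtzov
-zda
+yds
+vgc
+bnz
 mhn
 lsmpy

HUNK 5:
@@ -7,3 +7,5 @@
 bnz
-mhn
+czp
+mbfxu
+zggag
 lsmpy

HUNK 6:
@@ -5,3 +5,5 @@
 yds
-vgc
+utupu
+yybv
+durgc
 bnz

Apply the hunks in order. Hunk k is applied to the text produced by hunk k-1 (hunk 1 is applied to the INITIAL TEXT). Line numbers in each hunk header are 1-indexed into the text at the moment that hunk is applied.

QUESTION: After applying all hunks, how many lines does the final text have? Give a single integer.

Hunk 1: at line 4 remove [zkec,cwnk] add [qnb] -> 10 lines: oxsqk znr gitqm fyseg klals qnb jtzov zda mhn lsmpy
Hunk 2: at line 1 remove [gitqm] add [nacrx] -> 10 lines: oxsqk znr nacrx fyseg klals qnb jtzov zda mhn lsmpy
Hunk 3: at line 2 remove [nacrx,fyseg,klals] add [zbowe] -> 8 lines: oxsqk znr zbowe qnb jtzov zda mhn lsmpy
Hunk 4: at line 3 remove [jtzov,zda] add [yds,vgc,bnz] -> 9 lines: oxsqk znr zbowe qnb yds vgc bnz mhn lsmpy
Hunk 5: at line 7 remove [mhn] add [czp,mbfxu,zggag] -> 11 lines: oxsqk znr zbowe qnb yds vgc bnz czp mbfxu zggag lsmpy
Hunk 6: at line 5 remove [vgc] add [utupu,yybv,durgc] -> 13 lines: oxsqk znr zbowe qnb yds utupu yybv durgc bnz czp mbfxu zggag lsmpy
Final line count: 13

Answer: 13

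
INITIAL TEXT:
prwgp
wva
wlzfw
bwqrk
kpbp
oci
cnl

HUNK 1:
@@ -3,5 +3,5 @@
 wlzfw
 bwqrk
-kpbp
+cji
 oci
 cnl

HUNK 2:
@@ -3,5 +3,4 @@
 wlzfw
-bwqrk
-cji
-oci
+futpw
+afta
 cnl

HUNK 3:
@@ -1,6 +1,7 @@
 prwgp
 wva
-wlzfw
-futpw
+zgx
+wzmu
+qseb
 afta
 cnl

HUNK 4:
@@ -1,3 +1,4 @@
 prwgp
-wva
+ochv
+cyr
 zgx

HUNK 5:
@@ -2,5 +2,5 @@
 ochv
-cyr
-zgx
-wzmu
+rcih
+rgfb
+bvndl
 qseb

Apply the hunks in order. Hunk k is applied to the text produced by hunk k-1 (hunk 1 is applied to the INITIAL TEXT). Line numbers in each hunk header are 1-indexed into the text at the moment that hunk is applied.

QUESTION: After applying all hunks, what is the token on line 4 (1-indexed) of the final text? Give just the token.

Hunk 1: at line 3 remove [kpbp] add [cji] -> 7 lines: prwgp wva wlzfw bwqrk cji oci cnl
Hunk 2: at line 3 remove [bwqrk,cji,oci] add [futpw,afta] -> 6 lines: prwgp wva wlzfw futpw afta cnl
Hunk 3: at line 1 remove [wlzfw,futpw] add [zgx,wzmu,qseb] -> 7 lines: prwgp wva zgx wzmu qseb afta cnl
Hunk 4: at line 1 remove [wva] add [ochv,cyr] -> 8 lines: prwgp ochv cyr zgx wzmu qseb afta cnl
Hunk 5: at line 2 remove [cyr,zgx,wzmu] add [rcih,rgfb,bvndl] -> 8 lines: prwgp ochv rcih rgfb bvndl qseb afta cnl
Final line 4: rgfb

Answer: rgfb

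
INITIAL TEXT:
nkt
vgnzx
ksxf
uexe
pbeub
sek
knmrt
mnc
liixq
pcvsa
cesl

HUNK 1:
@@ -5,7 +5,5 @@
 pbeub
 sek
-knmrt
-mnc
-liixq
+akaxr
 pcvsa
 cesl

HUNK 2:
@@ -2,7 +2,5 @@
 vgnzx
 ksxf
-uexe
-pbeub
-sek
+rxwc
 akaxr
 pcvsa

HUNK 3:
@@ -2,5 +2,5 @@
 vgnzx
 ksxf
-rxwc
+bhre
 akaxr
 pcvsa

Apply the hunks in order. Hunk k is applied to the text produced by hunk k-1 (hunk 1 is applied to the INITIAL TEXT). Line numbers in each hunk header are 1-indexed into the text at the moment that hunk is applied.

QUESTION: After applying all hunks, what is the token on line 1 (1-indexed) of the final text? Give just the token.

Hunk 1: at line 5 remove [knmrt,mnc,liixq] add [akaxr] -> 9 lines: nkt vgnzx ksxf uexe pbeub sek akaxr pcvsa cesl
Hunk 2: at line 2 remove [uexe,pbeub,sek] add [rxwc] -> 7 lines: nkt vgnzx ksxf rxwc akaxr pcvsa cesl
Hunk 3: at line 2 remove [rxwc] add [bhre] -> 7 lines: nkt vgnzx ksxf bhre akaxr pcvsa cesl
Final line 1: nkt

Answer: nkt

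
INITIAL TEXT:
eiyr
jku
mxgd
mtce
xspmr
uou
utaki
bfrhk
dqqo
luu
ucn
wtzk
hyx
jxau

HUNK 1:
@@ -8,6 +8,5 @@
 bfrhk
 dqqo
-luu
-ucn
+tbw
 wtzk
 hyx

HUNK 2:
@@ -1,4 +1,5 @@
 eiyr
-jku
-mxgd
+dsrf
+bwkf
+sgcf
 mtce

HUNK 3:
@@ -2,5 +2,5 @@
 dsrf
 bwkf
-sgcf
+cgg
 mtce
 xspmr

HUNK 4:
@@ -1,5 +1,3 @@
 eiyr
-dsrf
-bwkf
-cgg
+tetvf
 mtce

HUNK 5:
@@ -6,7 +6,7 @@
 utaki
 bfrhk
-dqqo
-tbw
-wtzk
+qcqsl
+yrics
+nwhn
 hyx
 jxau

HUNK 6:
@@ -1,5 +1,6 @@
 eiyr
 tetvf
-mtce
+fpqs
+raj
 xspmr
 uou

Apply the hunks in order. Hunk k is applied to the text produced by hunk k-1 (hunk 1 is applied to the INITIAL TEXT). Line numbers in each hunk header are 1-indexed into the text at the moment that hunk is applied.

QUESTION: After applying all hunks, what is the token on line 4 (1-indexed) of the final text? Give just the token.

Answer: raj

Derivation:
Hunk 1: at line 8 remove [luu,ucn] add [tbw] -> 13 lines: eiyr jku mxgd mtce xspmr uou utaki bfrhk dqqo tbw wtzk hyx jxau
Hunk 2: at line 1 remove [jku,mxgd] add [dsrf,bwkf,sgcf] -> 14 lines: eiyr dsrf bwkf sgcf mtce xspmr uou utaki bfrhk dqqo tbw wtzk hyx jxau
Hunk 3: at line 2 remove [sgcf] add [cgg] -> 14 lines: eiyr dsrf bwkf cgg mtce xspmr uou utaki bfrhk dqqo tbw wtzk hyx jxau
Hunk 4: at line 1 remove [dsrf,bwkf,cgg] add [tetvf] -> 12 lines: eiyr tetvf mtce xspmr uou utaki bfrhk dqqo tbw wtzk hyx jxau
Hunk 5: at line 6 remove [dqqo,tbw,wtzk] add [qcqsl,yrics,nwhn] -> 12 lines: eiyr tetvf mtce xspmr uou utaki bfrhk qcqsl yrics nwhn hyx jxau
Hunk 6: at line 1 remove [mtce] add [fpqs,raj] -> 13 lines: eiyr tetvf fpqs raj xspmr uou utaki bfrhk qcqsl yrics nwhn hyx jxau
Final line 4: raj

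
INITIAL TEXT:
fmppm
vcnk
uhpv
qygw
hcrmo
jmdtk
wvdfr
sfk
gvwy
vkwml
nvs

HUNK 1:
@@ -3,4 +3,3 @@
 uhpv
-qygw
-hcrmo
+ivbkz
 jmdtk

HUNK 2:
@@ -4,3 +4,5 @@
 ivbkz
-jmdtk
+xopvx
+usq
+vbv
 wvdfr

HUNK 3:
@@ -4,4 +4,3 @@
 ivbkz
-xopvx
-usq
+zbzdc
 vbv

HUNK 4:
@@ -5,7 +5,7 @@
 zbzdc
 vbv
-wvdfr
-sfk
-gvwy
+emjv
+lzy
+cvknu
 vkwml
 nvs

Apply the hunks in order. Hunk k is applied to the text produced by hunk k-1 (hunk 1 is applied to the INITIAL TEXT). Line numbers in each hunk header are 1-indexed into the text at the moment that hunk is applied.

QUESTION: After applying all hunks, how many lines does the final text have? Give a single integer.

Hunk 1: at line 3 remove [qygw,hcrmo] add [ivbkz] -> 10 lines: fmppm vcnk uhpv ivbkz jmdtk wvdfr sfk gvwy vkwml nvs
Hunk 2: at line 4 remove [jmdtk] add [xopvx,usq,vbv] -> 12 lines: fmppm vcnk uhpv ivbkz xopvx usq vbv wvdfr sfk gvwy vkwml nvs
Hunk 3: at line 4 remove [xopvx,usq] add [zbzdc] -> 11 lines: fmppm vcnk uhpv ivbkz zbzdc vbv wvdfr sfk gvwy vkwml nvs
Hunk 4: at line 5 remove [wvdfr,sfk,gvwy] add [emjv,lzy,cvknu] -> 11 lines: fmppm vcnk uhpv ivbkz zbzdc vbv emjv lzy cvknu vkwml nvs
Final line count: 11

Answer: 11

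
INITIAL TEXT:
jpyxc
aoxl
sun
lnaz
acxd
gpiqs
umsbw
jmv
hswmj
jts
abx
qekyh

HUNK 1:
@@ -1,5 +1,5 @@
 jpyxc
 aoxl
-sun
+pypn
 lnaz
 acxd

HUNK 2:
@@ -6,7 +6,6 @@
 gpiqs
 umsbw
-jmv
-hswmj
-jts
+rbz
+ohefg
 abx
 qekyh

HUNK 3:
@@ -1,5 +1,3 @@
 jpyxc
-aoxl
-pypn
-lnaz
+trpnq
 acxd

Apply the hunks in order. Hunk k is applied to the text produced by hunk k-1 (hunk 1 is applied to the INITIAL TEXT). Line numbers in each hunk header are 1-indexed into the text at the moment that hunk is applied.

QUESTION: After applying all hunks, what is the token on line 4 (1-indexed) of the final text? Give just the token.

Hunk 1: at line 1 remove [sun] add [pypn] -> 12 lines: jpyxc aoxl pypn lnaz acxd gpiqs umsbw jmv hswmj jts abx qekyh
Hunk 2: at line 6 remove [jmv,hswmj,jts] add [rbz,ohefg] -> 11 lines: jpyxc aoxl pypn lnaz acxd gpiqs umsbw rbz ohefg abx qekyh
Hunk 3: at line 1 remove [aoxl,pypn,lnaz] add [trpnq] -> 9 lines: jpyxc trpnq acxd gpiqs umsbw rbz ohefg abx qekyh
Final line 4: gpiqs

Answer: gpiqs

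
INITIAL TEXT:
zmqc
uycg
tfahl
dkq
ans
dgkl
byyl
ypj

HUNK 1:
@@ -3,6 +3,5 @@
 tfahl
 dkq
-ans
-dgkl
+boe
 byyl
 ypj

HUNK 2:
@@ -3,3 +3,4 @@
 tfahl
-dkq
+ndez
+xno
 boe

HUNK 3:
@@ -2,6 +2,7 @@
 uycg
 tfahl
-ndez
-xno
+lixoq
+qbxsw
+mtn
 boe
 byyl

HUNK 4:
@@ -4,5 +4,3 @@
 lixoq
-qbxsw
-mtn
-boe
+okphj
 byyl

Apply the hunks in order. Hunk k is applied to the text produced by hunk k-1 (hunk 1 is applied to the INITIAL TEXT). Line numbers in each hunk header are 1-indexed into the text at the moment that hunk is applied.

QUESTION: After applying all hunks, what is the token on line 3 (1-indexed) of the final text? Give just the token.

Answer: tfahl

Derivation:
Hunk 1: at line 3 remove [ans,dgkl] add [boe] -> 7 lines: zmqc uycg tfahl dkq boe byyl ypj
Hunk 2: at line 3 remove [dkq] add [ndez,xno] -> 8 lines: zmqc uycg tfahl ndez xno boe byyl ypj
Hunk 3: at line 2 remove [ndez,xno] add [lixoq,qbxsw,mtn] -> 9 lines: zmqc uycg tfahl lixoq qbxsw mtn boe byyl ypj
Hunk 4: at line 4 remove [qbxsw,mtn,boe] add [okphj] -> 7 lines: zmqc uycg tfahl lixoq okphj byyl ypj
Final line 3: tfahl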